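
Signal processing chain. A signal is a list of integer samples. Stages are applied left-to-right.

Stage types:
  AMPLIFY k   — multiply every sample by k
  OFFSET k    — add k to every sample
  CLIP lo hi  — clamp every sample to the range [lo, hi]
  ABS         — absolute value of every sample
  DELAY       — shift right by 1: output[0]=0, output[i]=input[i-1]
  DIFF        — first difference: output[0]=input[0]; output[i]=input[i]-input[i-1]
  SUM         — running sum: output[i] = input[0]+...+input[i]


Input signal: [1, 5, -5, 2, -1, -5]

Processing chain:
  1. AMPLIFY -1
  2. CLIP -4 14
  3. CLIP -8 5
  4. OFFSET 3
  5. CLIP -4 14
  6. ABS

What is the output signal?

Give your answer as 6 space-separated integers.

Input: [1, 5, -5, 2, -1, -5]
Stage 1 (AMPLIFY -1): 1*-1=-1, 5*-1=-5, -5*-1=5, 2*-1=-2, -1*-1=1, -5*-1=5 -> [-1, -5, 5, -2, 1, 5]
Stage 2 (CLIP -4 14): clip(-1,-4,14)=-1, clip(-5,-4,14)=-4, clip(5,-4,14)=5, clip(-2,-4,14)=-2, clip(1,-4,14)=1, clip(5,-4,14)=5 -> [-1, -4, 5, -2, 1, 5]
Stage 3 (CLIP -8 5): clip(-1,-8,5)=-1, clip(-4,-8,5)=-4, clip(5,-8,5)=5, clip(-2,-8,5)=-2, clip(1,-8,5)=1, clip(5,-8,5)=5 -> [-1, -4, 5, -2, 1, 5]
Stage 4 (OFFSET 3): -1+3=2, -4+3=-1, 5+3=8, -2+3=1, 1+3=4, 5+3=8 -> [2, -1, 8, 1, 4, 8]
Stage 5 (CLIP -4 14): clip(2,-4,14)=2, clip(-1,-4,14)=-1, clip(8,-4,14)=8, clip(1,-4,14)=1, clip(4,-4,14)=4, clip(8,-4,14)=8 -> [2, -1, 8, 1, 4, 8]
Stage 6 (ABS): |2|=2, |-1|=1, |8|=8, |1|=1, |4|=4, |8|=8 -> [2, 1, 8, 1, 4, 8]

Answer: 2 1 8 1 4 8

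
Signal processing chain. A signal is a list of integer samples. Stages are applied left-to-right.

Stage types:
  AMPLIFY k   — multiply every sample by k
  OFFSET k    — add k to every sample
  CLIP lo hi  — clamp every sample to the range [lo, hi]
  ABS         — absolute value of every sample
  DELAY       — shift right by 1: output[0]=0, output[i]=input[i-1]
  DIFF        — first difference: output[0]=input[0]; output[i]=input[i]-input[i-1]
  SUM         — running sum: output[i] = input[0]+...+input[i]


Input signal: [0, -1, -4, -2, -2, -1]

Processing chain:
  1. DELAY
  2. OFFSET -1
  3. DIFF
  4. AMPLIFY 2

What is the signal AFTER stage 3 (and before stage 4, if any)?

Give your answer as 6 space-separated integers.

Input: [0, -1, -4, -2, -2, -1]
Stage 1 (DELAY): [0, 0, -1, -4, -2, -2] = [0, 0, -1, -4, -2, -2] -> [0, 0, -1, -4, -2, -2]
Stage 2 (OFFSET -1): 0+-1=-1, 0+-1=-1, -1+-1=-2, -4+-1=-5, -2+-1=-3, -2+-1=-3 -> [-1, -1, -2, -5, -3, -3]
Stage 3 (DIFF): s[0]=-1, -1--1=0, -2--1=-1, -5--2=-3, -3--5=2, -3--3=0 -> [-1, 0, -1, -3, 2, 0]

Answer: -1 0 -1 -3 2 0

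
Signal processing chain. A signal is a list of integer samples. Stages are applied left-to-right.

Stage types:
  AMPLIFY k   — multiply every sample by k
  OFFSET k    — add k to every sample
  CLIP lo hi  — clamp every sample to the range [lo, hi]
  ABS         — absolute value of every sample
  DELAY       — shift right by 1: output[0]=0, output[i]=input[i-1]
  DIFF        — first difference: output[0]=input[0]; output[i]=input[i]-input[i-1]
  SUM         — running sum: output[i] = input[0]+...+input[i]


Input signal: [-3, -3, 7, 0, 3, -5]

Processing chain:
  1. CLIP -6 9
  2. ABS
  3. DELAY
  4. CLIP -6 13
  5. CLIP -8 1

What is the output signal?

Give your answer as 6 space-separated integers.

Input: [-3, -3, 7, 0, 3, -5]
Stage 1 (CLIP -6 9): clip(-3,-6,9)=-3, clip(-3,-6,9)=-3, clip(7,-6,9)=7, clip(0,-6,9)=0, clip(3,-6,9)=3, clip(-5,-6,9)=-5 -> [-3, -3, 7, 0, 3, -5]
Stage 2 (ABS): |-3|=3, |-3|=3, |7|=7, |0|=0, |3|=3, |-5|=5 -> [3, 3, 7, 0, 3, 5]
Stage 3 (DELAY): [0, 3, 3, 7, 0, 3] = [0, 3, 3, 7, 0, 3] -> [0, 3, 3, 7, 0, 3]
Stage 4 (CLIP -6 13): clip(0,-6,13)=0, clip(3,-6,13)=3, clip(3,-6,13)=3, clip(7,-6,13)=7, clip(0,-6,13)=0, clip(3,-6,13)=3 -> [0, 3, 3, 7, 0, 3]
Stage 5 (CLIP -8 1): clip(0,-8,1)=0, clip(3,-8,1)=1, clip(3,-8,1)=1, clip(7,-8,1)=1, clip(0,-8,1)=0, clip(3,-8,1)=1 -> [0, 1, 1, 1, 0, 1]

Answer: 0 1 1 1 0 1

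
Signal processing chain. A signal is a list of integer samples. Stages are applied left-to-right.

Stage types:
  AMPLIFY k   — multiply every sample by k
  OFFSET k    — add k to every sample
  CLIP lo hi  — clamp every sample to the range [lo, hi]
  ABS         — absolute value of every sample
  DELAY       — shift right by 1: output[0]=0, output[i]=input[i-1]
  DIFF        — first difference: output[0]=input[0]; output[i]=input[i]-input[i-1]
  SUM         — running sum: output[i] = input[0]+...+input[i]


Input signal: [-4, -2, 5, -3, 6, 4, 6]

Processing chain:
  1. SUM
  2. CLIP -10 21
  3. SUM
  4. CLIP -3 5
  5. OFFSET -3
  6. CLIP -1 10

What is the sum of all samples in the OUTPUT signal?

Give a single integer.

Answer: -4

Derivation:
Input: [-4, -2, 5, -3, 6, 4, 6]
Stage 1 (SUM): sum[0..0]=-4, sum[0..1]=-6, sum[0..2]=-1, sum[0..3]=-4, sum[0..4]=2, sum[0..5]=6, sum[0..6]=12 -> [-4, -6, -1, -4, 2, 6, 12]
Stage 2 (CLIP -10 21): clip(-4,-10,21)=-4, clip(-6,-10,21)=-6, clip(-1,-10,21)=-1, clip(-4,-10,21)=-4, clip(2,-10,21)=2, clip(6,-10,21)=6, clip(12,-10,21)=12 -> [-4, -6, -1, -4, 2, 6, 12]
Stage 3 (SUM): sum[0..0]=-4, sum[0..1]=-10, sum[0..2]=-11, sum[0..3]=-15, sum[0..4]=-13, sum[0..5]=-7, sum[0..6]=5 -> [-4, -10, -11, -15, -13, -7, 5]
Stage 4 (CLIP -3 5): clip(-4,-3,5)=-3, clip(-10,-3,5)=-3, clip(-11,-3,5)=-3, clip(-15,-3,5)=-3, clip(-13,-3,5)=-3, clip(-7,-3,5)=-3, clip(5,-3,5)=5 -> [-3, -3, -3, -3, -3, -3, 5]
Stage 5 (OFFSET -3): -3+-3=-6, -3+-3=-6, -3+-3=-6, -3+-3=-6, -3+-3=-6, -3+-3=-6, 5+-3=2 -> [-6, -6, -6, -6, -6, -6, 2]
Stage 6 (CLIP -1 10): clip(-6,-1,10)=-1, clip(-6,-1,10)=-1, clip(-6,-1,10)=-1, clip(-6,-1,10)=-1, clip(-6,-1,10)=-1, clip(-6,-1,10)=-1, clip(2,-1,10)=2 -> [-1, -1, -1, -1, -1, -1, 2]
Output sum: -4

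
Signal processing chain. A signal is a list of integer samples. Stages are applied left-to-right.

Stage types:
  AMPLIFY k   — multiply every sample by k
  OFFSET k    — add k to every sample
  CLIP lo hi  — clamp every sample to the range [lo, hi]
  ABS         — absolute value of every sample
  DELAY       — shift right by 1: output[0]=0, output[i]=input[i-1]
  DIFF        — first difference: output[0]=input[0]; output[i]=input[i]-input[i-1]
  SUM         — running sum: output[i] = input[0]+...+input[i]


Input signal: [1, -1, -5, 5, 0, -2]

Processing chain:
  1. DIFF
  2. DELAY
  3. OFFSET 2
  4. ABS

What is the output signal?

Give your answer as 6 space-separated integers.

Answer: 2 3 0 2 12 3

Derivation:
Input: [1, -1, -5, 5, 0, -2]
Stage 1 (DIFF): s[0]=1, -1-1=-2, -5--1=-4, 5--5=10, 0-5=-5, -2-0=-2 -> [1, -2, -4, 10, -5, -2]
Stage 2 (DELAY): [0, 1, -2, -4, 10, -5] = [0, 1, -2, -4, 10, -5] -> [0, 1, -2, -4, 10, -5]
Stage 3 (OFFSET 2): 0+2=2, 1+2=3, -2+2=0, -4+2=-2, 10+2=12, -5+2=-3 -> [2, 3, 0, -2, 12, -3]
Stage 4 (ABS): |2|=2, |3|=3, |0|=0, |-2|=2, |12|=12, |-3|=3 -> [2, 3, 0, 2, 12, 3]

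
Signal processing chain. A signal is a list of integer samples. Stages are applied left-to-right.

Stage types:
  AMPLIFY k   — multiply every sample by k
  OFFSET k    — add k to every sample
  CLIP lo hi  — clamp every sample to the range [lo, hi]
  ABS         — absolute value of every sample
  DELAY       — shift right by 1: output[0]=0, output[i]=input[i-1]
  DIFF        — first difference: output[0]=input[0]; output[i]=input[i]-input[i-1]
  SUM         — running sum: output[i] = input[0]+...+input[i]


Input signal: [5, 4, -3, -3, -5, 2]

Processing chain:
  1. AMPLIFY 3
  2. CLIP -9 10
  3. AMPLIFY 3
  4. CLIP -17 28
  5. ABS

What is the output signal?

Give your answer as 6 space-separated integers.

Answer: 28 28 17 17 17 18

Derivation:
Input: [5, 4, -3, -3, -5, 2]
Stage 1 (AMPLIFY 3): 5*3=15, 4*3=12, -3*3=-9, -3*3=-9, -5*3=-15, 2*3=6 -> [15, 12, -9, -9, -15, 6]
Stage 2 (CLIP -9 10): clip(15,-9,10)=10, clip(12,-9,10)=10, clip(-9,-9,10)=-9, clip(-9,-9,10)=-9, clip(-15,-9,10)=-9, clip(6,-9,10)=6 -> [10, 10, -9, -9, -9, 6]
Stage 3 (AMPLIFY 3): 10*3=30, 10*3=30, -9*3=-27, -9*3=-27, -9*3=-27, 6*3=18 -> [30, 30, -27, -27, -27, 18]
Stage 4 (CLIP -17 28): clip(30,-17,28)=28, clip(30,-17,28)=28, clip(-27,-17,28)=-17, clip(-27,-17,28)=-17, clip(-27,-17,28)=-17, clip(18,-17,28)=18 -> [28, 28, -17, -17, -17, 18]
Stage 5 (ABS): |28|=28, |28|=28, |-17|=17, |-17|=17, |-17|=17, |18|=18 -> [28, 28, 17, 17, 17, 18]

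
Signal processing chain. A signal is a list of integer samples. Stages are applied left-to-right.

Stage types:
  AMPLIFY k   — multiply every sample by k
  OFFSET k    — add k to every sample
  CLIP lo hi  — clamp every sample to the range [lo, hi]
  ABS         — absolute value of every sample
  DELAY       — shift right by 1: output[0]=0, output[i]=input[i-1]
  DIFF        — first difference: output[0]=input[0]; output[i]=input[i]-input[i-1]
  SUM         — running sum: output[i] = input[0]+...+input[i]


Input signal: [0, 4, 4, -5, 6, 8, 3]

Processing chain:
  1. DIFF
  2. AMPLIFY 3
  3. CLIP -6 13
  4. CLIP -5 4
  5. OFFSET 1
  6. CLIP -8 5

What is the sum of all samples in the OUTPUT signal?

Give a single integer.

Input: [0, 4, 4, -5, 6, 8, 3]
Stage 1 (DIFF): s[0]=0, 4-0=4, 4-4=0, -5-4=-9, 6--5=11, 8-6=2, 3-8=-5 -> [0, 4, 0, -9, 11, 2, -5]
Stage 2 (AMPLIFY 3): 0*3=0, 4*3=12, 0*3=0, -9*3=-27, 11*3=33, 2*3=6, -5*3=-15 -> [0, 12, 0, -27, 33, 6, -15]
Stage 3 (CLIP -6 13): clip(0,-6,13)=0, clip(12,-6,13)=12, clip(0,-6,13)=0, clip(-27,-6,13)=-6, clip(33,-6,13)=13, clip(6,-6,13)=6, clip(-15,-6,13)=-6 -> [0, 12, 0, -6, 13, 6, -6]
Stage 4 (CLIP -5 4): clip(0,-5,4)=0, clip(12,-5,4)=4, clip(0,-5,4)=0, clip(-6,-5,4)=-5, clip(13,-5,4)=4, clip(6,-5,4)=4, clip(-6,-5,4)=-5 -> [0, 4, 0, -5, 4, 4, -5]
Stage 5 (OFFSET 1): 0+1=1, 4+1=5, 0+1=1, -5+1=-4, 4+1=5, 4+1=5, -5+1=-4 -> [1, 5, 1, -4, 5, 5, -4]
Stage 6 (CLIP -8 5): clip(1,-8,5)=1, clip(5,-8,5)=5, clip(1,-8,5)=1, clip(-4,-8,5)=-4, clip(5,-8,5)=5, clip(5,-8,5)=5, clip(-4,-8,5)=-4 -> [1, 5, 1, -4, 5, 5, -4]
Output sum: 9

Answer: 9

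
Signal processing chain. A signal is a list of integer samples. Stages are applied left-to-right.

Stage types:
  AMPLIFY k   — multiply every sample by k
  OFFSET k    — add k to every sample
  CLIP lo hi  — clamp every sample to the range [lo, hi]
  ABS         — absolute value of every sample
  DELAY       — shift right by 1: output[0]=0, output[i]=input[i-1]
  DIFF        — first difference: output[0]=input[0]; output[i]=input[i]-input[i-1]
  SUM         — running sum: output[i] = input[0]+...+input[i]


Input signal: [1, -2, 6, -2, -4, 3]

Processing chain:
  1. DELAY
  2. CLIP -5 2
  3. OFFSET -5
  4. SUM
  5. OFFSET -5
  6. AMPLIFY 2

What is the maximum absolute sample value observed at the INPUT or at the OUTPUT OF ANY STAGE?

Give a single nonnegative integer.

Answer: 80

Derivation:
Input: [1, -2, 6, -2, -4, 3] (max |s|=6)
Stage 1 (DELAY): [0, 1, -2, 6, -2, -4] = [0, 1, -2, 6, -2, -4] -> [0, 1, -2, 6, -2, -4] (max |s|=6)
Stage 2 (CLIP -5 2): clip(0,-5,2)=0, clip(1,-5,2)=1, clip(-2,-5,2)=-2, clip(6,-5,2)=2, clip(-2,-5,2)=-2, clip(-4,-5,2)=-4 -> [0, 1, -2, 2, -2, -4] (max |s|=4)
Stage 3 (OFFSET -5): 0+-5=-5, 1+-5=-4, -2+-5=-7, 2+-5=-3, -2+-5=-7, -4+-5=-9 -> [-5, -4, -7, -3, -7, -9] (max |s|=9)
Stage 4 (SUM): sum[0..0]=-5, sum[0..1]=-9, sum[0..2]=-16, sum[0..3]=-19, sum[0..4]=-26, sum[0..5]=-35 -> [-5, -9, -16, -19, -26, -35] (max |s|=35)
Stage 5 (OFFSET -5): -5+-5=-10, -9+-5=-14, -16+-5=-21, -19+-5=-24, -26+-5=-31, -35+-5=-40 -> [-10, -14, -21, -24, -31, -40] (max |s|=40)
Stage 6 (AMPLIFY 2): -10*2=-20, -14*2=-28, -21*2=-42, -24*2=-48, -31*2=-62, -40*2=-80 -> [-20, -28, -42, -48, -62, -80] (max |s|=80)
Overall max amplitude: 80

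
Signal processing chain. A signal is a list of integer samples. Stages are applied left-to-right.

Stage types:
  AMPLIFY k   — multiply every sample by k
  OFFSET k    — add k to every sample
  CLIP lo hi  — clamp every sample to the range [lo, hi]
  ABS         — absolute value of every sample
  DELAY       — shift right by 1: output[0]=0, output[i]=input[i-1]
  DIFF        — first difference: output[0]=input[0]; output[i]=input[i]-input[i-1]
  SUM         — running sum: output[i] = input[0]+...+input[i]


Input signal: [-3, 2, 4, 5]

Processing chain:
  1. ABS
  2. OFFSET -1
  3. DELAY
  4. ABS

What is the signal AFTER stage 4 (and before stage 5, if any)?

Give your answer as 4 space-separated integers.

Answer: 0 2 1 3

Derivation:
Input: [-3, 2, 4, 5]
Stage 1 (ABS): |-3|=3, |2|=2, |4|=4, |5|=5 -> [3, 2, 4, 5]
Stage 2 (OFFSET -1): 3+-1=2, 2+-1=1, 4+-1=3, 5+-1=4 -> [2, 1, 3, 4]
Stage 3 (DELAY): [0, 2, 1, 3] = [0, 2, 1, 3] -> [0, 2, 1, 3]
Stage 4 (ABS): |0|=0, |2|=2, |1|=1, |3|=3 -> [0, 2, 1, 3]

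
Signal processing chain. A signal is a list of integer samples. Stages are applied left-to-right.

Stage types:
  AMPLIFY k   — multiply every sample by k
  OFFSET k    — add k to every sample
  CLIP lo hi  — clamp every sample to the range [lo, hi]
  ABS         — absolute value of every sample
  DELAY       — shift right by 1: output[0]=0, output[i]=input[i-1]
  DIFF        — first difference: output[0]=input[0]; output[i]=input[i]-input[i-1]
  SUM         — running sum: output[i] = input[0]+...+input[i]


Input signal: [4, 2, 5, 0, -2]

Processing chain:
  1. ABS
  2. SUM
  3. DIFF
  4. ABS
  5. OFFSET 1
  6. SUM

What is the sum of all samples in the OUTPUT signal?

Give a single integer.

Input: [4, 2, 5, 0, -2]
Stage 1 (ABS): |4|=4, |2|=2, |5|=5, |0|=0, |-2|=2 -> [4, 2, 5, 0, 2]
Stage 2 (SUM): sum[0..0]=4, sum[0..1]=6, sum[0..2]=11, sum[0..3]=11, sum[0..4]=13 -> [4, 6, 11, 11, 13]
Stage 3 (DIFF): s[0]=4, 6-4=2, 11-6=5, 11-11=0, 13-11=2 -> [4, 2, 5, 0, 2]
Stage 4 (ABS): |4|=4, |2|=2, |5|=5, |0|=0, |2|=2 -> [4, 2, 5, 0, 2]
Stage 5 (OFFSET 1): 4+1=5, 2+1=3, 5+1=6, 0+1=1, 2+1=3 -> [5, 3, 6, 1, 3]
Stage 6 (SUM): sum[0..0]=5, sum[0..1]=8, sum[0..2]=14, sum[0..3]=15, sum[0..4]=18 -> [5, 8, 14, 15, 18]
Output sum: 60

Answer: 60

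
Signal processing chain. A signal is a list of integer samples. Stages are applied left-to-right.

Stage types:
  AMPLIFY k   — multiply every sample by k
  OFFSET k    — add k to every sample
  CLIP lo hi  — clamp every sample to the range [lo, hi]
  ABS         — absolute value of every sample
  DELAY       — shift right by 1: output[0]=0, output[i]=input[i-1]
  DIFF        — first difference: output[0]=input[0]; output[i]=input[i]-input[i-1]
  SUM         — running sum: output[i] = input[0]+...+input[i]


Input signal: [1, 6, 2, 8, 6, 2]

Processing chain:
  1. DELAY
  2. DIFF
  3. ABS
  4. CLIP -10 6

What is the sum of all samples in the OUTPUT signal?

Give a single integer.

Answer: 18

Derivation:
Input: [1, 6, 2, 8, 6, 2]
Stage 1 (DELAY): [0, 1, 6, 2, 8, 6] = [0, 1, 6, 2, 8, 6] -> [0, 1, 6, 2, 8, 6]
Stage 2 (DIFF): s[0]=0, 1-0=1, 6-1=5, 2-6=-4, 8-2=6, 6-8=-2 -> [0, 1, 5, -4, 6, -2]
Stage 3 (ABS): |0|=0, |1|=1, |5|=5, |-4|=4, |6|=6, |-2|=2 -> [0, 1, 5, 4, 6, 2]
Stage 4 (CLIP -10 6): clip(0,-10,6)=0, clip(1,-10,6)=1, clip(5,-10,6)=5, clip(4,-10,6)=4, clip(6,-10,6)=6, clip(2,-10,6)=2 -> [0, 1, 5, 4, 6, 2]
Output sum: 18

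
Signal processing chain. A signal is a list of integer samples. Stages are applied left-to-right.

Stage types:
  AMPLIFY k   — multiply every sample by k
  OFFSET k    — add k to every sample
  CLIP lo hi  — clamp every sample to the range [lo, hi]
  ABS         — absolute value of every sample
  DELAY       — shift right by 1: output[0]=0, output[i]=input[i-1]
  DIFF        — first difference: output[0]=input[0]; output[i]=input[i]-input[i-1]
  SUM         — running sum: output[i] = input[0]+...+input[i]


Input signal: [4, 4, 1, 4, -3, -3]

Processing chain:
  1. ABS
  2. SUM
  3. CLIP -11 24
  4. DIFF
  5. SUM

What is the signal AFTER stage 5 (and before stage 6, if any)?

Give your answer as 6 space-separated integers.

Answer: 4 8 9 13 16 19

Derivation:
Input: [4, 4, 1, 4, -3, -3]
Stage 1 (ABS): |4|=4, |4|=4, |1|=1, |4|=4, |-3|=3, |-3|=3 -> [4, 4, 1, 4, 3, 3]
Stage 2 (SUM): sum[0..0]=4, sum[0..1]=8, sum[0..2]=9, sum[0..3]=13, sum[0..4]=16, sum[0..5]=19 -> [4, 8, 9, 13, 16, 19]
Stage 3 (CLIP -11 24): clip(4,-11,24)=4, clip(8,-11,24)=8, clip(9,-11,24)=9, clip(13,-11,24)=13, clip(16,-11,24)=16, clip(19,-11,24)=19 -> [4, 8, 9, 13, 16, 19]
Stage 4 (DIFF): s[0]=4, 8-4=4, 9-8=1, 13-9=4, 16-13=3, 19-16=3 -> [4, 4, 1, 4, 3, 3]
Stage 5 (SUM): sum[0..0]=4, sum[0..1]=8, sum[0..2]=9, sum[0..3]=13, sum[0..4]=16, sum[0..5]=19 -> [4, 8, 9, 13, 16, 19]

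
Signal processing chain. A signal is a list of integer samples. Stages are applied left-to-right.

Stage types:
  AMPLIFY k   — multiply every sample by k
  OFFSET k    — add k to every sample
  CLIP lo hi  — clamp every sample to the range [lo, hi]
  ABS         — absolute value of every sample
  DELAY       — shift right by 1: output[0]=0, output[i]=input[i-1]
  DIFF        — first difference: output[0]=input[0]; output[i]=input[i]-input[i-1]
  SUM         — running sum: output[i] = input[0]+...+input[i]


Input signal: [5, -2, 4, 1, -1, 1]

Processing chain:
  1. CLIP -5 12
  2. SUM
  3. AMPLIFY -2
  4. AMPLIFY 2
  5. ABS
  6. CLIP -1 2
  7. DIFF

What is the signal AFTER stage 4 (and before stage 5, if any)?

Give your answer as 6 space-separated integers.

Answer: -20 -12 -28 -32 -28 -32

Derivation:
Input: [5, -2, 4, 1, -1, 1]
Stage 1 (CLIP -5 12): clip(5,-5,12)=5, clip(-2,-5,12)=-2, clip(4,-5,12)=4, clip(1,-5,12)=1, clip(-1,-5,12)=-1, clip(1,-5,12)=1 -> [5, -2, 4, 1, -1, 1]
Stage 2 (SUM): sum[0..0]=5, sum[0..1]=3, sum[0..2]=7, sum[0..3]=8, sum[0..4]=7, sum[0..5]=8 -> [5, 3, 7, 8, 7, 8]
Stage 3 (AMPLIFY -2): 5*-2=-10, 3*-2=-6, 7*-2=-14, 8*-2=-16, 7*-2=-14, 8*-2=-16 -> [-10, -6, -14, -16, -14, -16]
Stage 4 (AMPLIFY 2): -10*2=-20, -6*2=-12, -14*2=-28, -16*2=-32, -14*2=-28, -16*2=-32 -> [-20, -12, -28, -32, -28, -32]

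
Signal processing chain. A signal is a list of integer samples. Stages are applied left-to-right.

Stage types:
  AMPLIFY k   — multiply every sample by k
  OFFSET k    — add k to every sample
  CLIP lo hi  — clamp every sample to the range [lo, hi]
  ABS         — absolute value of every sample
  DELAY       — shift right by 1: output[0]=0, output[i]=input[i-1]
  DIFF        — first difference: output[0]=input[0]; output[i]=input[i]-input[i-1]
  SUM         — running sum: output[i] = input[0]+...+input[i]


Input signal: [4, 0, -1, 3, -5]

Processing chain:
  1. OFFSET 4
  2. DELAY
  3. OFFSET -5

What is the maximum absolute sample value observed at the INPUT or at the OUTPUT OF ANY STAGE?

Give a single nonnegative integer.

Answer: 8

Derivation:
Input: [4, 0, -1, 3, -5] (max |s|=5)
Stage 1 (OFFSET 4): 4+4=8, 0+4=4, -1+4=3, 3+4=7, -5+4=-1 -> [8, 4, 3, 7, -1] (max |s|=8)
Stage 2 (DELAY): [0, 8, 4, 3, 7] = [0, 8, 4, 3, 7] -> [0, 8, 4, 3, 7] (max |s|=8)
Stage 3 (OFFSET -5): 0+-5=-5, 8+-5=3, 4+-5=-1, 3+-5=-2, 7+-5=2 -> [-5, 3, -1, -2, 2] (max |s|=5)
Overall max amplitude: 8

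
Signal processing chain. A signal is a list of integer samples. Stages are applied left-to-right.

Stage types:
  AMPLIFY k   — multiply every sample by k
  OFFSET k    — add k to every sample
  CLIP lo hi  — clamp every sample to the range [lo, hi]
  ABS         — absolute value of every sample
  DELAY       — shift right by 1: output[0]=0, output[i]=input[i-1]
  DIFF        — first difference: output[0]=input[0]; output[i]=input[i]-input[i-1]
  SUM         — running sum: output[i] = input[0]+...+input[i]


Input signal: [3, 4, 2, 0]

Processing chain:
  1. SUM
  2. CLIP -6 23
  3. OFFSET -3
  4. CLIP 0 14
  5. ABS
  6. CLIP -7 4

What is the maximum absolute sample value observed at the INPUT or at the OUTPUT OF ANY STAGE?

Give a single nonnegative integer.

Input: [3, 4, 2, 0] (max |s|=4)
Stage 1 (SUM): sum[0..0]=3, sum[0..1]=7, sum[0..2]=9, sum[0..3]=9 -> [3, 7, 9, 9] (max |s|=9)
Stage 2 (CLIP -6 23): clip(3,-6,23)=3, clip(7,-6,23)=7, clip(9,-6,23)=9, clip(9,-6,23)=9 -> [3, 7, 9, 9] (max |s|=9)
Stage 3 (OFFSET -3): 3+-3=0, 7+-3=4, 9+-3=6, 9+-3=6 -> [0, 4, 6, 6] (max |s|=6)
Stage 4 (CLIP 0 14): clip(0,0,14)=0, clip(4,0,14)=4, clip(6,0,14)=6, clip(6,0,14)=6 -> [0, 4, 6, 6] (max |s|=6)
Stage 5 (ABS): |0|=0, |4|=4, |6|=6, |6|=6 -> [0, 4, 6, 6] (max |s|=6)
Stage 6 (CLIP -7 4): clip(0,-7,4)=0, clip(4,-7,4)=4, clip(6,-7,4)=4, clip(6,-7,4)=4 -> [0, 4, 4, 4] (max |s|=4)
Overall max amplitude: 9

Answer: 9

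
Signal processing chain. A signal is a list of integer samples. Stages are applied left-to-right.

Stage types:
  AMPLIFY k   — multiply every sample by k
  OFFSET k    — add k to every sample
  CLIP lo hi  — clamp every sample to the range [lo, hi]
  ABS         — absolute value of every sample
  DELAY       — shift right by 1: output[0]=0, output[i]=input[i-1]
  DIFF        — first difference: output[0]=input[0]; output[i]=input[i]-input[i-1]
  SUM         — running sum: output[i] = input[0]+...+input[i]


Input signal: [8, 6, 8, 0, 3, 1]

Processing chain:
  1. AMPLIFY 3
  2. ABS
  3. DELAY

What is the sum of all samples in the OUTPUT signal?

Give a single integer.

Input: [8, 6, 8, 0, 3, 1]
Stage 1 (AMPLIFY 3): 8*3=24, 6*3=18, 8*3=24, 0*3=0, 3*3=9, 1*3=3 -> [24, 18, 24, 0, 9, 3]
Stage 2 (ABS): |24|=24, |18|=18, |24|=24, |0|=0, |9|=9, |3|=3 -> [24, 18, 24, 0, 9, 3]
Stage 3 (DELAY): [0, 24, 18, 24, 0, 9] = [0, 24, 18, 24, 0, 9] -> [0, 24, 18, 24, 0, 9]
Output sum: 75

Answer: 75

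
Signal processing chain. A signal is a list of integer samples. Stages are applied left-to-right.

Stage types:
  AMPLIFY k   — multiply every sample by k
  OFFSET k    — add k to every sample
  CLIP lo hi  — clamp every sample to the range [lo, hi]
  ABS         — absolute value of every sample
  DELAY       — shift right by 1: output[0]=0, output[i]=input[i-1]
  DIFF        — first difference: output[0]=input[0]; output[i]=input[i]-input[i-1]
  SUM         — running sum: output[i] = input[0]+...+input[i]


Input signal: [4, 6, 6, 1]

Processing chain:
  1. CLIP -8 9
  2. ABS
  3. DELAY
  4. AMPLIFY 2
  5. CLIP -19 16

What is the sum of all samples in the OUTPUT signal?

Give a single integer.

Input: [4, 6, 6, 1]
Stage 1 (CLIP -8 9): clip(4,-8,9)=4, clip(6,-8,9)=6, clip(6,-8,9)=6, clip(1,-8,9)=1 -> [4, 6, 6, 1]
Stage 2 (ABS): |4|=4, |6|=6, |6|=6, |1|=1 -> [4, 6, 6, 1]
Stage 3 (DELAY): [0, 4, 6, 6] = [0, 4, 6, 6] -> [0, 4, 6, 6]
Stage 4 (AMPLIFY 2): 0*2=0, 4*2=8, 6*2=12, 6*2=12 -> [0, 8, 12, 12]
Stage 5 (CLIP -19 16): clip(0,-19,16)=0, clip(8,-19,16)=8, clip(12,-19,16)=12, clip(12,-19,16)=12 -> [0, 8, 12, 12]
Output sum: 32

Answer: 32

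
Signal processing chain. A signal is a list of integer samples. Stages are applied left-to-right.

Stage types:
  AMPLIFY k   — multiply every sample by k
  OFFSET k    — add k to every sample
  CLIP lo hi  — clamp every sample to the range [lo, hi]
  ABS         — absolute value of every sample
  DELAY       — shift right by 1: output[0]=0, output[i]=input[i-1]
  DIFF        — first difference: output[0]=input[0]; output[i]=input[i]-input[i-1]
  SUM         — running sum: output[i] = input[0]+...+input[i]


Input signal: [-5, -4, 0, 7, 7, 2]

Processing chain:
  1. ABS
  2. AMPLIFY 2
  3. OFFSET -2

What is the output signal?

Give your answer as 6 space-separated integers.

Input: [-5, -4, 0, 7, 7, 2]
Stage 1 (ABS): |-5|=5, |-4|=4, |0|=0, |7|=7, |7|=7, |2|=2 -> [5, 4, 0, 7, 7, 2]
Stage 2 (AMPLIFY 2): 5*2=10, 4*2=8, 0*2=0, 7*2=14, 7*2=14, 2*2=4 -> [10, 8, 0, 14, 14, 4]
Stage 3 (OFFSET -2): 10+-2=8, 8+-2=6, 0+-2=-2, 14+-2=12, 14+-2=12, 4+-2=2 -> [8, 6, -2, 12, 12, 2]

Answer: 8 6 -2 12 12 2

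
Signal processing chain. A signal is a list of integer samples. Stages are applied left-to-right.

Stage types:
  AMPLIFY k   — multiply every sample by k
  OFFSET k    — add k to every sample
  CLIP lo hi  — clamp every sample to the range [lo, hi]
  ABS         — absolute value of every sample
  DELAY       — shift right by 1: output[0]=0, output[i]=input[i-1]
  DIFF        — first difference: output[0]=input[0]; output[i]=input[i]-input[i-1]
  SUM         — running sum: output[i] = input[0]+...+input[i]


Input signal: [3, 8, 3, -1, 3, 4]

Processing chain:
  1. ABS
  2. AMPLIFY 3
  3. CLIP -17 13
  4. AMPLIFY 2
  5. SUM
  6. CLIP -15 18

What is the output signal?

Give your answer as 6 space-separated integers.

Input: [3, 8, 3, -1, 3, 4]
Stage 1 (ABS): |3|=3, |8|=8, |3|=3, |-1|=1, |3|=3, |4|=4 -> [3, 8, 3, 1, 3, 4]
Stage 2 (AMPLIFY 3): 3*3=9, 8*3=24, 3*3=9, 1*3=3, 3*3=9, 4*3=12 -> [9, 24, 9, 3, 9, 12]
Stage 3 (CLIP -17 13): clip(9,-17,13)=9, clip(24,-17,13)=13, clip(9,-17,13)=9, clip(3,-17,13)=3, clip(9,-17,13)=9, clip(12,-17,13)=12 -> [9, 13, 9, 3, 9, 12]
Stage 4 (AMPLIFY 2): 9*2=18, 13*2=26, 9*2=18, 3*2=6, 9*2=18, 12*2=24 -> [18, 26, 18, 6, 18, 24]
Stage 5 (SUM): sum[0..0]=18, sum[0..1]=44, sum[0..2]=62, sum[0..3]=68, sum[0..4]=86, sum[0..5]=110 -> [18, 44, 62, 68, 86, 110]
Stage 6 (CLIP -15 18): clip(18,-15,18)=18, clip(44,-15,18)=18, clip(62,-15,18)=18, clip(68,-15,18)=18, clip(86,-15,18)=18, clip(110,-15,18)=18 -> [18, 18, 18, 18, 18, 18]

Answer: 18 18 18 18 18 18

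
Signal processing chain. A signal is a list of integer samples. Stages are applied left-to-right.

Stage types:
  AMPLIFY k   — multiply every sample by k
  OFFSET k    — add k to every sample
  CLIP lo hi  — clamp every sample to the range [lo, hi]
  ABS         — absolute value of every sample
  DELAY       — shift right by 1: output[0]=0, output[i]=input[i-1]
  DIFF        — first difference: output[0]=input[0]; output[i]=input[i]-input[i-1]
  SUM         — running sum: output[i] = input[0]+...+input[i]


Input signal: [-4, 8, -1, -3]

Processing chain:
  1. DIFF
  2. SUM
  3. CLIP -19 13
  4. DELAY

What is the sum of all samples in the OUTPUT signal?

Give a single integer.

Input: [-4, 8, -1, -3]
Stage 1 (DIFF): s[0]=-4, 8--4=12, -1-8=-9, -3--1=-2 -> [-4, 12, -9, -2]
Stage 2 (SUM): sum[0..0]=-4, sum[0..1]=8, sum[0..2]=-1, sum[0..3]=-3 -> [-4, 8, -1, -3]
Stage 3 (CLIP -19 13): clip(-4,-19,13)=-4, clip(8,-19,13)=8, clip(-1,-19,13)=-1, clip(-3,-19,13)=-3 -> [-4, 8, -1, -3]
Stage 4 (DELAY): [0, -4, 8, -1] = [0, -4, 8, -1] -> [0, -4, 8, -1]
Output sum: 3

Answer: 3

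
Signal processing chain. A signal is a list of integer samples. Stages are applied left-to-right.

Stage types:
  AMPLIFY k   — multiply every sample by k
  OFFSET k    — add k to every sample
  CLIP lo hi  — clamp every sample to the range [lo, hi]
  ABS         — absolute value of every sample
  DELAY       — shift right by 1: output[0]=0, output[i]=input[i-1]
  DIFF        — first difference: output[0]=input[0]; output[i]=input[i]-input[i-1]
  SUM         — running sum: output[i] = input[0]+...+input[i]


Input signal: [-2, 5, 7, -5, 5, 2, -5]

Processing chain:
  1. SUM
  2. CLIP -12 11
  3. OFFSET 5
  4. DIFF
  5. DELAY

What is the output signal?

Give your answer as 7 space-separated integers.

Answer: 0 3 5 7 -5 5 1

Derivation:
Input: [-2, 5, 7, -5, 5, 2, -5]
Stage 1 (SUM): sum[0..0]=-2, sum[0..1]=3, sum[0..2]=10, sum[0..3]=5, sum[0..4]=10, sum[0..5]=12, sum[0..6]=7 -> [-2, 3, 10, 5, 10, 12, 7]
Stage 2 (CLIP -12 11): clip(-2,-12,11)=-2, clip(3,-12,11)=3, clip(10,-12,11)=10, clip(5,-12,11)=5, clip(10,-12,11)=10, clip(12,-12,11)=11, clip(7,-12,11)=7 -> [-2, 3, 10, 5, 10, 11, 7]
Stage 3 (OFFSET 5): -2+5=3, 3+5=8, 10+5=15, 5+5=10, 10+5=15, 11+5=16, 7+5=12 -> [3, 8, 15, 10, 15, 16, 12]
Stage 4 (DIFF): s[0]=3, 8-3=5, 15-8=7, 10-15=-5, 15-10=5, 16-15=1, 12-16=-4 -> [3, 5, 7, -5, 5, 1, -4]
Stage 5 (DELAY): [0, 3, 5, 7, -5, 5, 1] = [0, 3, 5, 7, -5, 5, 1] -> [0, 3, 5, 7, -5, 5, 1]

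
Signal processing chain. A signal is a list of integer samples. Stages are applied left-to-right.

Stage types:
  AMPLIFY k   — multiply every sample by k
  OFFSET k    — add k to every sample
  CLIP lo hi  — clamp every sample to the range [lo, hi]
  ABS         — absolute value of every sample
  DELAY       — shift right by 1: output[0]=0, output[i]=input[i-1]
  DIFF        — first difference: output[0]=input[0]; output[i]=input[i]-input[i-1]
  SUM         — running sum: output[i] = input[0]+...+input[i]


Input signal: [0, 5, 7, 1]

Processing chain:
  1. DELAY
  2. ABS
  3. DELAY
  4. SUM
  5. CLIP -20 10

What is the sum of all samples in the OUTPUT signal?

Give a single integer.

Answer: 5

Derivation:
Input: [0, 5, 7, 1]
Stage 1 (DELAY): [0, 0, 5, 7] = [0, 0, 5, 7] -> [0, 0, 5, 7]
Stage 2 (ABS): |0|=0, |0|=0, |5|=5, |7|=7 -> [0, 0, 5, 7]
Stage 3 (DELAY): [0, 0, 0, 5] = [0, 0, 0, 5] -> [0, 0, 0, 5]
Stage 4 (SUM): sum[0..0]=0, sum[0..1]=0, sum[0..2]=0, sum[0..3]=5 -> [0, 0, 0, 5]
Stage 5 (CLIP -20 10): clip(0,-20,10)=0, clip(0,-20,10)=0, clip(0,-20,10)=0, clip(5,-20,10)=5 -> [0, 0, 0, 5]
Output sum: 5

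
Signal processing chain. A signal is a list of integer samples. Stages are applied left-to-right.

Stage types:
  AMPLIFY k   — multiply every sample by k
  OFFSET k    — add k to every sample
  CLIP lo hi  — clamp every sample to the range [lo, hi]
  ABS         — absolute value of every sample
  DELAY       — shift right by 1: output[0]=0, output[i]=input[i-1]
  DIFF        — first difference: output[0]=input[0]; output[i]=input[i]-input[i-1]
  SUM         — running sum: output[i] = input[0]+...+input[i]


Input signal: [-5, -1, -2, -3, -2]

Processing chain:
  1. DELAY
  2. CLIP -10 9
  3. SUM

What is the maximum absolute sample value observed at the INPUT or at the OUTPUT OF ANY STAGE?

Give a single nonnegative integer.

Input: [-5, -1, -2, -3, -2] (max |s|=5)
Stage 1 (DELAY): [0, -5, -1, -2, -3] = [0, -5, -1, -2, -3] -> [0, -5, -1, -2, -3] (max |s|=5)
Stage 2 (CLIP -10 9): clip(0,-10,9)=0, clip(-5,-10,9)=-5, clip(-1,-10,9)=-1, clip(-2,-10,9)=-2, clip(-3,-10,9)=-3 -> [0, -5, -1, -2, -3] (max |s|=5)
Stage 3 (SUM): sum[0..0]=0, sum[0..1]=-5, sum[0..2]=-6, sum[0..3]=-8, sum[0..4]=-11 -> [0, -5, -6, -8, -11] (max |s|=11)
Overall max amplitude: 11

Answer: 11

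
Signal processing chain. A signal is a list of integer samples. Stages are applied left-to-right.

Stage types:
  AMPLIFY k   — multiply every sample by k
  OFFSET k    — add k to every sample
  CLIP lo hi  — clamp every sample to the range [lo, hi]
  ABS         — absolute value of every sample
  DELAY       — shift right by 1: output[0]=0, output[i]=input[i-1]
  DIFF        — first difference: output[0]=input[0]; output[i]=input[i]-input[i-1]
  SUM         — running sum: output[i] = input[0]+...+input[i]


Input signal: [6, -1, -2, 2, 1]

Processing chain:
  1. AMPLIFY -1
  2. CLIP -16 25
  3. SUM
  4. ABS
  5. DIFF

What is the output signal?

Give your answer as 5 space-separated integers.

Input: [6, -1, -2, 2, 1]
Stage 1 (AMPLIFY -1): 6*-1=-6, -1*-1=1, -2*-1=2, 2*-1=-2, 1*-1=-1 -> [-6, 1, 2, -2, -1]
Stage 2 (CLIP -16 25): clip(-6,-16,25)=-6, clip(1,-16,25)=1, clip(2,-16,25)=2, clip(-2,-16,25)=-2, clip(-1,-16,25)=-1 -> [-6, 1, 2, -2, -1]
Stage 3 (SUM): sum[0..0]=-6, sum[0..1]=-5, sum[0..2]=-3, sum[0..3]=-5, sum[0..4]=-6 -> [-6, -5, -3, -5, -6]
Stage 4 (ABS): |-6|=6, |-5|=5, |-3|=3, |-5|=5, |-6|=6 -> [6, 5, 3, 5, 6]
Stage 5 (DIFF): s[0]=6, 5-6=-1, 3-5=-2, 5-3=2, 6-5=1 -> [6, -1, -2, 2, 1]

Answer: 6 -1 -2 2 1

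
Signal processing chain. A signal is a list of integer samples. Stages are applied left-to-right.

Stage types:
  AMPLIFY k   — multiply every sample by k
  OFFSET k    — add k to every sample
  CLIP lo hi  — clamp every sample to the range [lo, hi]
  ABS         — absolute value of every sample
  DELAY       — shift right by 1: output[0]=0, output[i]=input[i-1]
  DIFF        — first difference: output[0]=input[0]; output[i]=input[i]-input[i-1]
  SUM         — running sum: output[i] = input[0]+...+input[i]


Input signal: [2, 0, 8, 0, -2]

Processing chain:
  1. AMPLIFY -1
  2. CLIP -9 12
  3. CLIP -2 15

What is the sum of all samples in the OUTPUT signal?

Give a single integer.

Input: [2, 0, 8, 0, -2]
Stage 1 (AMPLIFY -1): 2*-1=-2, 0*-1=0, 8*-1=-8, 0*-1=0, -2*-1=2 -> [-2, 0, -8, 0, 2]
Stage 2 (CLIP -9 12): clip(-2,-9,12)=-2, clip(0,-9,12)=0, clip(-8,-9,12)=-8, clip(0,-9,12)=0, clip(2,-9,12)=2 -> [-2, 0, -8, 0, 2]
Stage 3 (CLIP -2 15): clip(-2,-2,15)=-2, clip(0,-2,15)=0, clip(-8,-2,15)=-2, clip(0,-2,15)=0, clip(2,-2,15)=2 -> [-2, 0, -2, 0, 2]
Output sum: -2

Answer: -2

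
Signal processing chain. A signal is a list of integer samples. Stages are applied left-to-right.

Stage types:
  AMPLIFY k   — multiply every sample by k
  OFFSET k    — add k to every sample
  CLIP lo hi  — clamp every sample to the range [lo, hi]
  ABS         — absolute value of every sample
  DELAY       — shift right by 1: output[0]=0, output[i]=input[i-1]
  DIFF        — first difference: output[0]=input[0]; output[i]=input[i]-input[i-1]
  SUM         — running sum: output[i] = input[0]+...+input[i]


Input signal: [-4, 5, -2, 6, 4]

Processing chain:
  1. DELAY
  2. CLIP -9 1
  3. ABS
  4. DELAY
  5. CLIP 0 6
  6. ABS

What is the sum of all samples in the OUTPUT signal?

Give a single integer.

Input: [-4, 5, -2, 6, 4]
Stage 1 (DELAY): [0, -4, 5, -2, 6] = [0, -4, 5, -2, 6] -> [0, -4, 5, -2, 6]
Stage 2 (CLIP -9 1): clip(0,-9,1)=0, clip(-4,-9,1)=-4, clip(5,-9,1)=1, clip(-2,-9,1)=-2, clip(6,-9,1)=1 -> [0, -4, 1, -2, 1]
Stage 3 (ABS): |0|=0, |-4|=4, |1|=1, |-2|=2, |1|=1 -> [0, 4, 1, 2, 1]
Stage 4 (DELAY): [0, 0, 4, 1, 2] = [0, 0, 4, 1, 2] -> [0, 0, 4, 1, 2]
Stage 5 (CLIP 0 6): clip(0,0,6)=0, clip(0,0,6)=0, clip(4,0,6)=4, clip(1,0,6)=1, clip(2,0,6)=2 -> [0, 0, 4, 1, 2]
Stage 6 (ABS): |0|=0, |0|=0, |4|=4, |1|=1, |2|=2 -> [0, 0, 4, 1, 2]
Output sum: 7

Answer: 7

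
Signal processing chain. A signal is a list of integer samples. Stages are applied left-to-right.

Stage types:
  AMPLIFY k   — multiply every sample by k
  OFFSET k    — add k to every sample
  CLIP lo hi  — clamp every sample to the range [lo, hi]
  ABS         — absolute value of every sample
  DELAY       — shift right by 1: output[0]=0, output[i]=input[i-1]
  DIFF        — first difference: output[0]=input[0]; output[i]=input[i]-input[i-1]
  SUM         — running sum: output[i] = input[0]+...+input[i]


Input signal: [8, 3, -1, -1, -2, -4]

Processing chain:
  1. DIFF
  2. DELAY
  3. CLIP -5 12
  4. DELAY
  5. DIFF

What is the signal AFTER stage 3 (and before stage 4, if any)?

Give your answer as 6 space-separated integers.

Input: [8, 3, -1, -1, -2, -4]
Stage 1 (DIFF): s[0]=8, 3-8=-5, -1-3=-4, -1--1=0, -2--1=-1, -4--2=-2 -> [8, -5, -4, 0, -1, -2]
Stage 2 (DELAY): [0, 8, -5, -4, 0, -1] = [0, 8, -5, -4, 0, -1] -> [0, 8, -5, -4, 0, -1]
Stage 3 (CLIP -5 12): clip(0,-5,12)=0, clip(8,-5,12)=8, clip(-5,-5,12)=-5, clip(-4,-5,12)=-4, clip(0,-5,12)=0, clip(-1,-5,12)=-1 -> [0, 8, -5, -4, 0, -1]

Answer: 0 8 -5 -4 0 -1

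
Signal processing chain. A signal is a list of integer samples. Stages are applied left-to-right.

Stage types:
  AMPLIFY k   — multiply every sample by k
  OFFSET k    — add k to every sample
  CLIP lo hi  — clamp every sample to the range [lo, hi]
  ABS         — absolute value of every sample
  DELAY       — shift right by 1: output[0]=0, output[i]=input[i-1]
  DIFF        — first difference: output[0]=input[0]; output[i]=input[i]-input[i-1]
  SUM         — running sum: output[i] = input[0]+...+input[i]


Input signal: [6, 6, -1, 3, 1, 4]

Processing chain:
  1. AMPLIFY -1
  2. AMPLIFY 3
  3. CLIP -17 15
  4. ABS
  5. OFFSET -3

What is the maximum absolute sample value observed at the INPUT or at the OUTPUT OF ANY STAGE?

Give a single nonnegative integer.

Answer: 18

Derivation:
Input: [6, 6, -1, 3, 1, 4] (max |s|=6)
Stage 1 (AMPLIFY -1): 6*-1=-6, 6*-1=-6, -1*-1=1, 3*-1=-3, 1*-1=-1, 4*-1=-4 -> [-6, -6, 1, -3, -1, -4] (max |s|=6)
Stage 2 (AMPLIFY 3): -6*3=-18, -6*3=-18, 1*3=3, -3*3=-9, -1*3=-3, -4*3=-12 -> [-18, -18, 3, -9, -3, -12] (max |s|=18)
Stage 3 (CLIP -17 15): clip(-18,-17,15)=-17, clip(-18,-17,15)=-17, clip(3,-17,15)=3, clip(-9,-17,15)=-9, clip(-3,-17,15)=-3, clip(-12,-17,15)=-12 -> [-17, -17, 3, -9, -3, -12] (max |s|=17)
Stage 4 (ABS): |-17|=17, |-17|=17, |3|=3, |-9|=9, |-3|=3, |-12|=12 -> [17, 17, 3, 9, 3, 12] (max |s|=17)
Stage 5 (OFFSET -3): 17+-3=14, 17+-3=14, 3+-3=0, 9+-3=6, 3+-3=0, 12+-3=9 -> [14, 14, 0, 6, 0, 9] (max |s|=14)
Overall max amplitude: 18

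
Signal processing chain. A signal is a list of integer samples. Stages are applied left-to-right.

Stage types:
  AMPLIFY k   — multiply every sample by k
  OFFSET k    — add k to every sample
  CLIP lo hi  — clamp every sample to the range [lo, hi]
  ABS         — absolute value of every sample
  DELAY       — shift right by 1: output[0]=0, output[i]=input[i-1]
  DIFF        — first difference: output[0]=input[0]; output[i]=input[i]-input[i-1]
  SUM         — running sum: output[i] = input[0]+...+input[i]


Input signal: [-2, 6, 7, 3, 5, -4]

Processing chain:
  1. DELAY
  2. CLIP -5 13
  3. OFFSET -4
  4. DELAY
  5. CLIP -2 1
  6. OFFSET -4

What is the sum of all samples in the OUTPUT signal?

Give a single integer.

Answer: -27

Derivation:
Input: [-2, 6, 7, 3, 5, -4]
Stage 1 (DELAY): [0, -2, 6, 7, 3, 5] = [0, -2, 6, 7, 3, 5] -> [0, -2, 6, 7, 3, 5]
Stage 2 (CLIP -5 13): clip(0,-5,13)=0, clip(-2,-5,13)=-2, clip(6,-5,13)=6, clip(7,-5,13)=7, clip(3,-5,13)=3, clip(5,-5,13)=5 -> [0, -2, 6, 7, 3, 5]
Stage 3 (OFFSET -4): 0+-4=-4, -2+-4=-6, 6+-4=2, 7+-4=3, 3+-4=-1, 5+-4=1 -> [-4, -6, 2, 3, -1, 1]
Stage 4 (DELAY): [0, -4, -6, 2, 3, -1] = [0, -4, -6, 2, 3, -1] -> [0, -4, -6, 2, 3, -1]
Stage 5 (CLIP -2 1): clip(0,-2,1)=0, clip(-4,-2,1)=-2, clip(-6,-2,1)=-2, clip(2,-2,1)=1, clip(3,-2,1)=1, clip(-1,-2,1)=-1 -> [0, -2, -2, 1, 1, -1]
Stage 6 (OFFSET -4): 0+-4=-4, -2+-4=-6, -2+-4=-6, 1+-4=-3, 1+-4=-3, -1+-4=-5 -> [-4, -6, -6, -3, -3, -5]
Output sum: -27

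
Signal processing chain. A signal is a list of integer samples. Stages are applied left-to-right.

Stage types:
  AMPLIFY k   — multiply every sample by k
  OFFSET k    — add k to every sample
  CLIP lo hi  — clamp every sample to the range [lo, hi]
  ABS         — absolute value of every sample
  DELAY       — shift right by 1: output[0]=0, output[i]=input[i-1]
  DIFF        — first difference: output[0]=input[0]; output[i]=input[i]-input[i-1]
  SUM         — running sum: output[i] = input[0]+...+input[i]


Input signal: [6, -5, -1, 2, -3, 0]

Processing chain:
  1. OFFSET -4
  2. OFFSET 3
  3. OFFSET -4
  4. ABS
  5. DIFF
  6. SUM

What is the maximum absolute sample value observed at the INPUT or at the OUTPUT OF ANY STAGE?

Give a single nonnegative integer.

Input: [6, -5, -1, 2, -3, 0] (max |s|=6)
Stage 1 (OFFSET -4): 6+-4=2, -5+-4=-9, -1+-4=-5, 2+-4=-2, -3+-4=-7, 0+-4=-4 -> [2, -9, -5, -2, -7, -4] (max |s|=9)
Stage 2 (OFFSET 3): 2+3=5, -9+3=-6, -5+3=-2, -2+3=1, -7+3=-4, -4+3=-1 -> [5, -6, -2, 1, -4, -1] (max |s|=6)
Stage 3 (OFFSET -4): 5+-4=1, -6+-4=-10, -2+-4=-6, 1+-4=-3, -4+-4=-8, -1+-4=-5 -> [1, -10, -6, -3, -8, -5] (max |s|=10)
Stage 4 (ABS): |1|=1, |-10|=10, |-6|=6, |-3|=3, |-8|=8, |-5|=5 -> [1, 10, 6, 3, 8, 5] (max |s|=10)
Stage 5 (DIFF): s[0]=1, 10-1=9, 6-10=-4, 3-6=-3, 8-3=5, 5-8=-3 -> [1, 9, -4, -3, 5, -3] (max |s|=9)
Stage 6 (SUM): sum[0..0]=1, sum[0..1]=10, sum[0..2]=6, sum[0..3]=3, sum[0..4]=8, sum[0..5]=5 -> [1, 10, 6, 3, 8, 5] (max |s|=10)
Overall max amplitude: 10

Answer: 10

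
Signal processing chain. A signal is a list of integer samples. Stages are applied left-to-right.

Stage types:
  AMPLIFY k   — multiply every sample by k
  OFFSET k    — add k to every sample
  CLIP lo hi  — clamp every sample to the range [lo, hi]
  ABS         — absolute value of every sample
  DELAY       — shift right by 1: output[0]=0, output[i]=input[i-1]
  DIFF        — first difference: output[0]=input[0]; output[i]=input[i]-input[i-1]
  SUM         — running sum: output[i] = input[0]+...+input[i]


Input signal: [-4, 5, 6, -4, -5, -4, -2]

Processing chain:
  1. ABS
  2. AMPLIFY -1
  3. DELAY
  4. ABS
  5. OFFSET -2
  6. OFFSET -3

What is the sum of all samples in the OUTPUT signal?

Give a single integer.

Input: [-4, 5, 6, -4, -5, -4, -2]
Stage 1 (ABS): |-4|=4, |5|=5, |6|=6, |-4|=4, |-5|=5, |-4|=4, |-2|=2 -> [4, 5, 6, 4, 5, 4, 2]
Stage 2 (AMPLIFY -1): 4*-1=-4, 5*-1=-5, 6*-1=-6, 4*-1=-4, 5*-1=-5, 4*-1=-4, 2*-1=-2 -> [-4, -5, -6, -4, -5, -4, -2]
Stage 3 (DELAY): [0, -4, -5, -6, -4, -5, -4] = [0, -4, -5, -6, -4, -5, -4] -> [0, -4, -5, -6, -4, -5, -4]
Stage 4 (ABS): |0|=0, |-4|=4, |-5|=5, |-6|=6, |-4|=4, |-5|=5, |-4|=4 -> [0, 4, 5, 6, 4, 5, 4]
Stage 5 (OFFSET -2): 0+-2=-2, 4+-2=2, 5+-2=3, 6+-2=4, 4+-2=2, 5+-2=3, 4+-2=2 -> [-2, 2, 3, 4, 2, 3, 2]
Stage 6 (OFFSET -3): -2+-3=-5, 2+-3=-1, 3+-3=0, 4+-3=1, 2+-3=-1, 3+-3=0, 2+-3=-1 -> [-5, -1, 0, 1, -1, 0, -1]
Output sum: -7

Answer: -7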